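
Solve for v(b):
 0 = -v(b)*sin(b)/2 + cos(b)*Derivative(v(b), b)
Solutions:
 v(b) = C1/sqrt(cos(b))


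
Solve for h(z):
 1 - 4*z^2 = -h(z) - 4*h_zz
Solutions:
 h(z) = C1*sin(z/2) + C2*cos(z/2) + 4*z^2 - 33


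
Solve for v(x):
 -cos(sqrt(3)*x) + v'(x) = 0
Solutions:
 v(x) = C1 + sqrt(3)*sin(sqrt(3)*x)/3


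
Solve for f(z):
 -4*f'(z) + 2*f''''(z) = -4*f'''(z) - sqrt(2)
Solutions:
 f(z) = C1 + C2*exp(-z*(4/(3*sqrt(33) + 19)^(1/3) + (3*sqrt(33) + 19)^(1/3) + 4)/6)*sin(sqrt(3)*z*(-(3*sqrt(33) + 19)^(1/3) + 4/(3*sqrt(33) + 19)^(1/3))/6) + C3*exp(-z*(4/(3*sqrt(33) + 19)^(1/3) + (3*sqrt(33) + 19)^(1/3) + 4)/6)*cos(sqrt(3)*z*(-(3*sqrt(33) + 19)^(1/3) + 4/(3*sqrt(33) + 19)^(1/3))/6) + C4*exp(z*(-2 + 4/(3*sqrt(33) + 19)^(1/3) + (3*sqrt(33) + 19)^(1/3))/3) + sqrt(2)*z/4


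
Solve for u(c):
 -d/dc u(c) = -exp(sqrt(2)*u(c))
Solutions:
 u(c) = sqrt(2)*(2*log(-1/(C1 + c)) - log(2))/4


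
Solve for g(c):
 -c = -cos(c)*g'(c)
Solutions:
 g(c) = C1 + Integral(c/cos(c), c)


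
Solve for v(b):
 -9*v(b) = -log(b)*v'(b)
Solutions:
 v(b) = C1*exp(9*li(b))


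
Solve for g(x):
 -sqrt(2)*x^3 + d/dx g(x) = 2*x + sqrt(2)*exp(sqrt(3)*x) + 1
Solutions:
 g(x) = C1 + sqrt(2)*x^4/4 + x^2 + x + sqrt(6)*exp(sqrt(3)*x)/3


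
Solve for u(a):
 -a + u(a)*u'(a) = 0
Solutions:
 u(a) = -sqrt(C1 + a^2)
 u(a) = sqrt(C1 + a^2)


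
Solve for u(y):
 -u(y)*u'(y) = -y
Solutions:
 u(y) = -sqrt(C1 + y^2)
 u(y) = sqrt(C1 + y^2)


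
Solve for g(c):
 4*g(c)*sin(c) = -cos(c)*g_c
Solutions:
 g(c) = C1*cos(c)^4


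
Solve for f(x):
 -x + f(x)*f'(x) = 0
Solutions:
 f(x) = -sqrt(C1 + x^2)
 f(x) = sqrt(C1 + x^2)


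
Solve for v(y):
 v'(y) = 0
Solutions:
 v(y) = C1


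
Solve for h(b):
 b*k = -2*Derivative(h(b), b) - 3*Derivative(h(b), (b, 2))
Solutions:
 h(b) = C1 + C2*exp(-2*b/3) - b^2*k/4 + 3*b*k/4


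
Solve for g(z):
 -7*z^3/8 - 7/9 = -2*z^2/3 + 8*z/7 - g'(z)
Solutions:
 g(z) = C1 + 7*z^4/32 - 2*z^3/9 + 4*z^2/7 + 7*z/9


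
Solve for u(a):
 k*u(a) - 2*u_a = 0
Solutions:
 u(a) = C1*exp(a*k/2)


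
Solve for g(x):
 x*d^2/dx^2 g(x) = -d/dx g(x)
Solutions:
 g(x) = C1 + C2*log(x)


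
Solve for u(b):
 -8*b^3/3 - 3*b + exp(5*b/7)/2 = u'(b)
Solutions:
 u(b) = C1 - 2*b^4/3 - 3*b^2/2 + 7*exp(5*b/7)/10


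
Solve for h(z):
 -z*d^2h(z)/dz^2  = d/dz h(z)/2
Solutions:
 h(z) = C1 + C2*sqrt(z)


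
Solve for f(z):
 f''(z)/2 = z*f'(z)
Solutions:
 f(z) = C1 + C2*erfi(z)


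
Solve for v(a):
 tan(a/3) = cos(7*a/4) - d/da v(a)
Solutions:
 v(a) = C1 + 3*log(cos(a/3)) + 4*sin(7*a/4)/7


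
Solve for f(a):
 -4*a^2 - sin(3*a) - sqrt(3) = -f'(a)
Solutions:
 f(a) = C1 + 4*a^3/3 + sqrt(3)*a - cos(3*a)/3


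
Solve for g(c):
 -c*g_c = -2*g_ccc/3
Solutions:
 g(c) = C1 + Integral(C2*airyai(2^(2/3)*3^(1/3)*c/2) + C3*airybi(2^(2/3)*3^(1/3)*c/2), c)


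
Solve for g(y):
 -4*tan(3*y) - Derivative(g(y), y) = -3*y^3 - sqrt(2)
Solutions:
 g(y) = C1 + 3*y^4/4 + sqrt(2)*y + 4*log(cos(3*y))/3


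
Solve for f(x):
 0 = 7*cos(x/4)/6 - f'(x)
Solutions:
 f(x) = C1 + 14*sin(x/4)/3


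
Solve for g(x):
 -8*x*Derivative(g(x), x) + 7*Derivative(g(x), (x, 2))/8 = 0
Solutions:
 g(x) = C1 + C2*erfi(4*sqrt(14)*x/7)


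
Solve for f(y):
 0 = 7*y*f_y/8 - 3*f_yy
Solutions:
 f(y) = C1 + C2*erfi(sqrt(21)*y/12)


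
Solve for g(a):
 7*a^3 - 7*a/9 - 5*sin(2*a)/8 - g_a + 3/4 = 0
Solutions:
 g(a) = C1 + 7*a^4/4 - 7*a^2/18 + 3*a/4 + 5*cos(2*a)/16


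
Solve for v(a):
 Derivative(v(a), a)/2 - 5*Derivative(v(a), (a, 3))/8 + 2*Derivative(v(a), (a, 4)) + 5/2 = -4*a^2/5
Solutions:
 v(a) = C1 + C2*exp(a*(25/(96*sqrt(20361) + 13699)^(1/3) + 10 + (96*sqrt(20361) + 13699)^(1/3))/96)*sin(sqrt(3)*a*(-(96*sqrt(20361) + 13699)^(1/3) + 25/(96*sqrt(20361) + 13699)^(1/3))/96) + C3*exp(a*(25/(96*sqrt(20361) + 13699)^(1/3) + 10 + (96*sqrt(20361) + 13699)^(1/3))/96)*cos(sqrt(3)*a*(-(96*sqrt(20361) + 13699)^(1/3) + 25/(96*sqrt(20361) + 13699)^(1/3))/96) + C4*exp(a*(-(96*sqrt(20361) + 13699)^(1/3) - 25/(96*sqrt(20361) + 13699)^(1/3) + 5)/48) - 8*a^3/15 - 9*a


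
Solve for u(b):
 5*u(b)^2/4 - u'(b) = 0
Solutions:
 u(b) = -4/(C1 + 5*b)


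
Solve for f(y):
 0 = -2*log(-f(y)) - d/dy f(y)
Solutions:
 -li(-f(y)) = C1 - 2*y


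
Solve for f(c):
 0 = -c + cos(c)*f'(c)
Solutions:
 f(c) = C1 + Integral(c/cos(c), c)


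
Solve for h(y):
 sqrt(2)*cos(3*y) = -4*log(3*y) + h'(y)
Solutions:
 h(y) = C1 + 4*y*log(y) - 4*y + 4*y*log(3) + sqrt(2)*sin(3*y)/3


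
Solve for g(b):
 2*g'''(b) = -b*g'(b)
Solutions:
 g(b) = C1 + Integral(C2*airyai(-2^(2/3)*b/2) + C3*airybi(-2^(2/3)*b/2), b)


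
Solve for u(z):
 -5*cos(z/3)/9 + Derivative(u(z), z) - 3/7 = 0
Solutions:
 u(z) = C1 + 3*z/7 + 5*sin(z/3)/3


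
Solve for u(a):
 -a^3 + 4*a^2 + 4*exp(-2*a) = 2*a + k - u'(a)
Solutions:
 u(a) = C1 + a^4/4 - 4*a^3/3 + a^2 + a*k + 2*exp(-2*a)


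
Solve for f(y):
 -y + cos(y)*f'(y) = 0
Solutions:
 f(y) = C1 + Integral(y/cos(y), y)


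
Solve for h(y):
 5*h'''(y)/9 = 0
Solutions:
 h(y) = C1 + C2*y + C3*y^2


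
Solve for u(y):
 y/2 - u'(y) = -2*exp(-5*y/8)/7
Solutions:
 u(y) = C1 + y^2/4 - 16*exp(-5*y/8)/35


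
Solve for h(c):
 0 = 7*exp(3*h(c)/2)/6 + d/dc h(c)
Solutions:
 h(c) = 2*log(1/(C1 + 7*c))/3 + 4*log(2)/3
 h(c) = 2*log(2^(2/3)*(-1 - sqrt(3)*I)*(1/(C1 + 7*c))^(1/3)/2)
 h(c) = 2*log(2^(2/3)*(-1 + sqrt(3)*I)*(1/(C1 + 7*c))^(1/3)/2)


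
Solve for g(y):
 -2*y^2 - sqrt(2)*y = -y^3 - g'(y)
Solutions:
 g(y) = C1 - y^4/4 + 2*y^3/3 + sqrt(2)*y^2/2


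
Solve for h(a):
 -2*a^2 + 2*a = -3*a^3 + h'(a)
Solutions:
 h(a) = C1 + 3*a^4/4 - 2*a^3/3 + a^2


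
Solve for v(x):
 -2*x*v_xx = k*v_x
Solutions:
 v(x) = C1 + x^(1 - re(k)/2)*(C2*sin(log(x)*Abs(im(k))/2) + C3*cos(log(x)*im(k)/2))


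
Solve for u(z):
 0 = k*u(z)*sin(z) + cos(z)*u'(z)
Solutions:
 u(z) = C1*exp(k*log(cos(z)))


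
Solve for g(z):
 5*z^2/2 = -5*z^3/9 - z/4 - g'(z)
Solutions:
 g(z) = C1 - 5*z^4/36 - 5*z^3/6 - z^2/8


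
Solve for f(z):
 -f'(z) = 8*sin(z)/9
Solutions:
 f(z) = C1 + 8*cos(z)/9


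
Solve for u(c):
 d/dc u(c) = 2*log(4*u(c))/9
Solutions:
 -9*Integral(1/(log(_y) + 2*log(2)), (_y, u(c)))/2 = C1 - c


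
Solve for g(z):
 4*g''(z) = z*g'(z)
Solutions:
 g(z) = C1 + C2*erfi(sqrt(2)*z/4)


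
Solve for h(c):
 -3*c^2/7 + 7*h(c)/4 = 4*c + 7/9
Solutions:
 h(c) = 12*c^2/49 + 16*c/7 + 4/9


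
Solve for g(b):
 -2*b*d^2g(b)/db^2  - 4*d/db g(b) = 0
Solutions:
 g(b) = C1 + C2/b


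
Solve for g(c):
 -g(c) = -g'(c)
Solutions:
 g(c) = C1*exp(c)


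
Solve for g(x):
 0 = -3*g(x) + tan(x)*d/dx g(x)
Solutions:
 g(x) = C1*sin(x)^3


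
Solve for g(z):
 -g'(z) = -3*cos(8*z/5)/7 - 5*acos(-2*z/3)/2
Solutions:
 g(z) = C1 + 5*z*acos(-2*z/3)/2 + 5*sqrt(9 - 4*z^2)/4 + 15*sin(8*z/5)/56


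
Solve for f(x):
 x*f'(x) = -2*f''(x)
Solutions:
 f(x) = C1 + C2*erf(x/2)


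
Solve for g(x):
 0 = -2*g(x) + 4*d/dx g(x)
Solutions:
 g(x) = C1*exp(x/2)


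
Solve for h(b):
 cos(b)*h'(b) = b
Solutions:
 h(b) = C1 + Integral(b/cos(b), b)


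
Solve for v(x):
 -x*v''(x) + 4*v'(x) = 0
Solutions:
 v(x) = C1 + C2*x^5


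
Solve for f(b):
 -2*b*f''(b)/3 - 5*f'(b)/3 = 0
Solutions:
 f(b) = C1 + C2/b^(3/2)


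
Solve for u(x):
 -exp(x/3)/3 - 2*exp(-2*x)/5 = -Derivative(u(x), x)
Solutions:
 u(x) = C1 + exp(x/3) - exp(-2*x)/5


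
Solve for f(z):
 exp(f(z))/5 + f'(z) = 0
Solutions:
 f(z) = log(1/(C1 + z)) + log(5)


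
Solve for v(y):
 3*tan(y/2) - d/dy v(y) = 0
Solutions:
 v(y) = C1 - 6*log(cos(y/2))


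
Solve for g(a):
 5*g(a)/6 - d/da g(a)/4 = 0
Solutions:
 g(a) = C1*exp(10*a/3)


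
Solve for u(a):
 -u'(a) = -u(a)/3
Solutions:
 u(a) = C1*exp(a/3)


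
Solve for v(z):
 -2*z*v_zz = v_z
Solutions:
 v(z) = C1 + C2*sqrt(z)


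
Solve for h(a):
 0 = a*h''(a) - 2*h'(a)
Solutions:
 h(a) = C1 + C2*a^3


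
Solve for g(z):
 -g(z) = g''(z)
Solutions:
 g(z) = C1*sin(z) + C2*cos(z)


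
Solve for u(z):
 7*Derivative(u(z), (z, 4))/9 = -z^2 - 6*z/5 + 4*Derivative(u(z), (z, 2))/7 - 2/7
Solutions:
 u(z) = C1 + C2*z + C3*exp(-6*z/7) + C4*exp(6*z/7) + 7*z^4/48 + 7*z^3/20 + 379*z^2/144


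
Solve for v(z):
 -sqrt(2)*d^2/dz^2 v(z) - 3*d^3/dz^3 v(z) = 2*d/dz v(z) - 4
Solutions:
 v(z) = C1 + 2*z + (C2*sin(sqrt(22)*z/6) + C3*cos(sqrt(22)*z/6))*exp(-sqrt(2)*z/6)


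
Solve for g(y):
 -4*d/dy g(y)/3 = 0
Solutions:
 g(y) = C1


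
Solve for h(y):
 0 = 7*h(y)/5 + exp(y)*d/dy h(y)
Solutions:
 h(y) = C1*exp(7*exp(-y)/5)


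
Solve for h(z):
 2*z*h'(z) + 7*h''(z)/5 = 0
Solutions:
 h(z) = C1 + C2*erf(sqrt(35)*z/7)


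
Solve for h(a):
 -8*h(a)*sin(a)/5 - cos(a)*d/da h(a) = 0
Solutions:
 h(a) = C1*cos(a)^(8/5)


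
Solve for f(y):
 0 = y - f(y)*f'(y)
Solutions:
 f(y) = -sqrt(C1 + y^2)
 f(y) = sqrt(C1 + y^2)


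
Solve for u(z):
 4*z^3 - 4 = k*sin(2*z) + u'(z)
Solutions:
 u(z) = C1 + k*cos(2*z)/2 + z^4 - 4*z


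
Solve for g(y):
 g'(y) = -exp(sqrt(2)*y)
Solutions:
 g(y) = C1 - sqrt(2)*exp(sqrt(2)*y)/2


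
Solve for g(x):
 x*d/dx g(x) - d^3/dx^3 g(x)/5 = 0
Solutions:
 g(x) = C1 + Integral(C2*airyai(5^(1/3)*x) + C3*airybi(5^(1/3)*x), x)


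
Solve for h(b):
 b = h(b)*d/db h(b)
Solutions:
 h(b) = -sqrt(C1 + b^2)
 h(b) = sqrt(C1 + b^2)


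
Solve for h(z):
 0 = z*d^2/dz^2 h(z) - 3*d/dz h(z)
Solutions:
 h(z) = C1 + C2*z^4


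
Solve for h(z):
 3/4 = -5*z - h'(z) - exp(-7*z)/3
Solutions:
 h(z) = C1 - 5*z^2/2 - 3*z/4 + exp(-7*z)/21


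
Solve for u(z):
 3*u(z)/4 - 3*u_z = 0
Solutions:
 u(z) = C1*exp(z/4)


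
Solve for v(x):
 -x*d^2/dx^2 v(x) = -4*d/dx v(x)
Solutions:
 v(x) = C1 + C2*x^5


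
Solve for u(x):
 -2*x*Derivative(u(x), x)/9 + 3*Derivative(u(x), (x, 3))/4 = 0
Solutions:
 u(x) = C1 + Integral(C2*airyai(2*x/3) + C3*airybi(2*x/3), x)


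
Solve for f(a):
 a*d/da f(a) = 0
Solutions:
 f(a) = C1


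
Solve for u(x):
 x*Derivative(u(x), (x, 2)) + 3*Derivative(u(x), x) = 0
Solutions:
 u(x) = C1 + C2/x^2


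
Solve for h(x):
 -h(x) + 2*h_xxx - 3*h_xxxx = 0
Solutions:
 h(x) = C1*exp(x*(1 - sqrt(1 + 6*2^(2/3)/(1 + sqrt(15)*I)^(1/3) + 3*2^(1/3)*(1 + sqrt(15)*I)^(1/3)))/6)*sin(x*sqrt(Abs(-2 + 6*2^(2/3)/(1 + sqrt(15)*I)^(1/3) + 2/sqrt(1 + 6*2^(2/3)/(1 + sqrt(15)*I)^(1/3) + 3*2^(1/3)*(1 + sqrt(15)*I)^(1/3)) + 3*2^(1/3)*(1 + sqrt(15)*I)^(1/3)))/6) + C2*exp(x*(1 - sqrt(1 + 6*2^(2/3)/(1 + sqrt(15)*I)^(1/3) + 3*2^(1/3)*(1 + sqrt(15)*I)^(1/3)))/6)*cos(x*sqrt(-2 + 6*2^(2/3)/(1 + sqrt(15)*I)^(1/3) + 2/sqrt(1 + 6*2^(2/3)/(1 + sqrt(15)*I)^(1/3) + 3*2^(1/3)*(1 + sqrt(15)*I)^(1/3)) + 3*2^(1/3)*(1 + sqrt(15)*I)^(1/3))/6) + C3*exp(x*(1 + sqrt(1 + 6*2^(2/3)/(1 + sqrt(15)*I)^(1/3) + 3*2^(1/3)*(1 + sqrt(15)*I)^(1/3)))/6)*sin(x*sqrt(Abs(2 - 3*2^(1/3)*(1 + sqrt(15)*I)^(1/3) + 2/sqrt(1 + 6*2^(2/3)/(1 + sqrt(15)*I)^(1/3) + 3*2^(1/3)*(1 + sqrt(15)*I)^(1/3)) - 6*2^(2/3)/(1 + sqrt(15)*I)^(1/3)))/6) + C4*exp(x*(1 + sqrt(1 + 6*2^(2/3)/(1 + sqrt(15)*I)^(1/3) + 3*2^(1/3)*(1 + sqrt(15)*I)^(1/3)))/6)*cos(x*sqrt(-2 + 6*2^(2/3)/(1 + sqrt(15)*I)^(1/3) - 2/sqrt(1 + 6*2^(2/3)/(1 + sqrt(15)*I)^(1/3) + 3*2^(1/3)*(1 + sqrt(15)*I)^(1/3)) + 3*2^(1/3)*(1 + sqrt(15)*I)^(1/3))/6)


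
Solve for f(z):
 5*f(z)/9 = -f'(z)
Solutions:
 f(z) = C1*exp(-5*z/9)


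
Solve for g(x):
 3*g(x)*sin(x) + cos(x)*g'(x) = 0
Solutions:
 g(x) = C1*cos(x)^3


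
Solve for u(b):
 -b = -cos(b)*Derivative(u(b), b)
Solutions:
 u(b) = C1 + Integral(b/cos(b), b)


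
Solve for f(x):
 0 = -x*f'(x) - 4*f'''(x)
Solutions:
 f(x) = C1 + Integral(C2*airyai(-2^(1/3)*x/2) + C3*airybi(-2^(1/3)*x/2), x)


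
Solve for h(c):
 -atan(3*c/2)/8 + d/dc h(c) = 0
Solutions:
 h(c) = C1 + c*atan(3*c/2)/8 - log(9*c^2 + 4)/24


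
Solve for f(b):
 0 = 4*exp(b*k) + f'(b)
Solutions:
 f(b) = C1 - 4*exp(b*k)/k


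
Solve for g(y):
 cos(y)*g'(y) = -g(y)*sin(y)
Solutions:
 g(y) = C1*cos(y)


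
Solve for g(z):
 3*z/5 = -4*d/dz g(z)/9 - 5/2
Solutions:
 g(z) = C1 - 27*z^2/40 - 45*z/8


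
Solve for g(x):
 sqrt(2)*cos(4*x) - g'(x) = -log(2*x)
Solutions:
 g(x) = C1 + x*log(x) - x + x*log(2) + sqrt(2)*sin(4*x)/4


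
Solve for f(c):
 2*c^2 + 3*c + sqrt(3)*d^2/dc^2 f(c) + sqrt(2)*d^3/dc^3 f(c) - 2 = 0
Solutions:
 f(c) = C1 + C2*c + C3*exp(-sqrt(6)*c/2) - sqrt(3)*c^4/18 + c^3*(-3*sqrt(3) + 4*sqrt(2))/18 + c^2*(-2*sqrt(3) + 9*sqrt(2))/18


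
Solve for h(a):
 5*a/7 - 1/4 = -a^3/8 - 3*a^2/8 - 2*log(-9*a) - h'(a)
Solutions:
 h(a) = C1 - a^4/32 - a^3/8 - 5*a^2/14 - 2*a*log(-a) + a*(9/4 - 4*log(3))


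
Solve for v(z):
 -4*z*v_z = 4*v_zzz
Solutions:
 v(z) = C1 + Integral(C2*airyai(-z) + C3*airybi(-z), z)


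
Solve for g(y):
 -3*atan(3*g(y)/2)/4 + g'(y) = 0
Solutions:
 Integral(1/atan(3*_y/2), (_y, g(y))) = C1 + 3*y/4


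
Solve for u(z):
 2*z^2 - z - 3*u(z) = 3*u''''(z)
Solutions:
 u(z) = 2*z^2/3 - z/3 + (C1*sin(sqrt(2)*z/2) + C2*cos(sqrt(2)*z/2))*exp(-sqrt(2)*z/2) + (C3*sin(sqrt(2)*z/2) + C4*cos(sqrt(2)*z/2))*exp(sqrt(2)*z/2)


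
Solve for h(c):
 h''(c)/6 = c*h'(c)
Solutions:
 h(c) = C1 + C2*erfi(sqrt(3)*c)


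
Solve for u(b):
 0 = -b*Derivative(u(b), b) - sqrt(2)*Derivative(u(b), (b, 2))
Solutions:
 u(b) = C1 + C2*erf(2^(1/4)*b/2)


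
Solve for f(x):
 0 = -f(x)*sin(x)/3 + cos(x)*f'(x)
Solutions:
 f(x) = C1/cos(x)^(1/3)


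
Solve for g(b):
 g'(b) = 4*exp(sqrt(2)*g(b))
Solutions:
 g(b) = sqrt(2)*(2*log(-1/(C1 + 4*b)) - log(2))/4


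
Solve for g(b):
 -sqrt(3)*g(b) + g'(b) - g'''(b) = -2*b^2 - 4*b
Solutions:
 g(b) = C1*exp(2^(1/3)*sqrt(3)*b*(2/(sqrt(77) + 9)^(1/3) + 2^(1/3)*(sqrt(77) + 9)^(1/3))/12)*sin(2^(1/3)*b*(-2^(1/3)*(sqrt(77) + 9)^(1/3) + 2/(sqrt(77) + 9)^(1/3))/4) + C2*exp(2^(1/3)*sqrt(3)*b*(2/(sqrt(77) + 9)^(1/3) + 2^(1/3)*(sqrt(77) + 9)^(1/3))/12)*cos(2^(1/3)*b*(-2^(1/3)*(sqrt(77) + 9)^(1/3) + 2/(sqrt(77) + 9)^(1/3))/4) + C3*exp(-2^(1/3)*sqrt(3)*b*(2/(sqrt(77) + 9)^(1/3) + 2^(1/3)*(sqrt(77) + 9)^(1/3))/6) + 2*sqrt(3)*b^2/3 + 4*b/3 + 4*sqrt(3)*b/3 + 4*sqrt(3)/9 + 4/3


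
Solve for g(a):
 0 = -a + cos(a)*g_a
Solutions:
 g(a) = C1 + Integral(a/cos(a), a)


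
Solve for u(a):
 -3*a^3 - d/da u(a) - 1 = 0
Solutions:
 u(a) = C1 - 3*a^4/4 - a


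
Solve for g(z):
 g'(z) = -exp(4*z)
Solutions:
 g(z) = C1 - exp(4*z)/4


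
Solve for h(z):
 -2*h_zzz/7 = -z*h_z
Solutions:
 h(z) = C1 + Integral(C2*airyai(2^(2/3)*7^(1/3)*z/2) + C3*airybi(2^(2/3)*7^(1/3)*z/2), z)


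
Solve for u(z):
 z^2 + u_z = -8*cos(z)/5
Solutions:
 u(z) = C1 - z^3/3 - 8*sin(z)/5


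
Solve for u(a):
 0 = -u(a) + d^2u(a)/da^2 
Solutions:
 u(a) = C1*exp(-a) + C2*exp(a)


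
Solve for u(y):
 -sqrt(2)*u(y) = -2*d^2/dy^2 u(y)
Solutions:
 u(y) = C1*exp(-2^(3/4)*y/2) + C2*exp(2^(3/4)*y/2)


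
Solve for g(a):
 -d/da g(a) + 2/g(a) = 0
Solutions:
 g(a) = -sqrt(C1 + 4*a)
 g(a) = sqrt(C1 + 4*a)


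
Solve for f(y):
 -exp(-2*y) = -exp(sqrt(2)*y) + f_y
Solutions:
 f(y) = C1 + sqrt(2)*exp(sqrt(2)*y)/2 + exp(-2*y)/2


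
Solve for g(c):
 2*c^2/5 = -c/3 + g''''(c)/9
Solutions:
 g(c) = C1 + C2*c + C3*c^2 + C4*c^3 + c^6/100 + c^5/40


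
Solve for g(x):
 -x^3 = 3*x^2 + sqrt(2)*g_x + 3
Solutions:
 g(x) = C1 - sqrt(2)*x^4/8 - sqrt(2)*x^3/2 - 3*sqrt(2)*x/2


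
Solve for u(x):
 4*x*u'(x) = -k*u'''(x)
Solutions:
 u(x) = C1 + Integral(C2*airyai(2^(2/3)*x*(-1/k)^(1/3)) + C3*airybi(2^(2/3)*x*(-1/k)^(1/3)), x)


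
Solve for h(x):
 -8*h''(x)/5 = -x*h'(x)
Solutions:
 h(x) = C1 + C2*erfi(sqrt(5)*x/4)


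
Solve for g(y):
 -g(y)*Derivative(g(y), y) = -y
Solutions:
 g(y) = -sqrt(C1 + y^2)
 g(y) = sqrt(C1 + y^2)


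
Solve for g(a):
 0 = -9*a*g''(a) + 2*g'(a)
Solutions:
 g(a) = C1 + C2*a^(11/9)


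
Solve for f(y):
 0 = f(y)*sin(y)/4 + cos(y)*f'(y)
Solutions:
 f(y) = C1*cos(y)^(1/4)


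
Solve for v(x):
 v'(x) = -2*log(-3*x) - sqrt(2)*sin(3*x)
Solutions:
 v(x) = C1 - 2*x*log(-x) - 2*x*log(3) + 2*x + sqrt(2)*cos(3*x)/3


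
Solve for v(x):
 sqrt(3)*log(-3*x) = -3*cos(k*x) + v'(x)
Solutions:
 v(x) = C1 + sqrt(3)*x*(log(-x) - 1) + sqrt(3)*x*log(3) + 3*Piecewise((sin(k*x)/k, Ne(k, 0)), (x, True))


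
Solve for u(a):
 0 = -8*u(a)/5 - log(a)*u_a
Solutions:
 u(a) = C1*exp(-8*li(a)/5)


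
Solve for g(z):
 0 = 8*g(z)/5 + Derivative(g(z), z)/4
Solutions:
 g(z) = C1*exp(-32*z/5)


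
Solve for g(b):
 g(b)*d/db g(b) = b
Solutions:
 g(b) = -sqrt(C1 + b^2)
 g(b) = sqrt(C1 + b^2)


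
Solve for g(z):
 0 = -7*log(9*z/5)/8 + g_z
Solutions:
 g(z) = C1 + 7*z*log(z)/8 - 7*z*log(5)/8 - 7*z/8 + 7*z*log(3)/4


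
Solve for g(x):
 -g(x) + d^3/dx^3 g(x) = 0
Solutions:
 g(x) = C3*exp(x) + (C1*sin(sqrt(3)*x/2) + C2*cos(sqrt(3)*x/2))*exp(-x/2)


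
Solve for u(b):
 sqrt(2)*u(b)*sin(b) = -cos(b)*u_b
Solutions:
 u(b) = C1*cos(b)^(sqrt(2))


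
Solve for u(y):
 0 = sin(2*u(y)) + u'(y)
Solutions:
 u(y) = pi - acos((-C1 - exp(4*y))/(C1 - exp(4*y)))/2
 u(y) = acos((-C1 - exp(4*y))/(C1 - exp(4*y)))/2


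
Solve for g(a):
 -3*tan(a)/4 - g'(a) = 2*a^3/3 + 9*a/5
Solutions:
 g(a) = C1 - a^4/6 - 9*a^2/10 + 3*log(cos(a))/4


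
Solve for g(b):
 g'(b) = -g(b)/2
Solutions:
 g(b) = C1*exp(-b/2)


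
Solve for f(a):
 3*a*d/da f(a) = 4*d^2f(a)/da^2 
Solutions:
 f(a) = C1 + C2*erfi(sqrt(6)*a/4)


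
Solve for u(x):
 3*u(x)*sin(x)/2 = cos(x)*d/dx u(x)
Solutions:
 u(x) = C1/cos(x)^(3/2)


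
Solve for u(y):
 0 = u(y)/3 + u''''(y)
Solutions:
 u(y) = (C1*sin(sqrt(2)*3^(3/4)*y/6) + C2*cos(sqrt(2)*3^(3/4)*y/6))*exp(-sqrt(2)*3^(3/4)*y/6) + (C3*sin(sqrt(2)*3^(3/4)*y/6) + C4*cos(sqrt(2)*3^(3/4)*y/6))*exp(sqrt(2)*3^(3/4)*y/6)


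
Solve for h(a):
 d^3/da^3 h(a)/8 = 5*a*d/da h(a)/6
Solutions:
 h(a) = C1 + Integral(C2*airyai(20^(1/3)*3^(2/3)*a/3) + C3*airybi(20^(1/3)*3^(2/3)*a/3), a)


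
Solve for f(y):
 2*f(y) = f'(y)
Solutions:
 f(y) = C1*exp(2*y)


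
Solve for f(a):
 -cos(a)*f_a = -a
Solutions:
 f(a) = C1 + Integral(a/cos(a), a)


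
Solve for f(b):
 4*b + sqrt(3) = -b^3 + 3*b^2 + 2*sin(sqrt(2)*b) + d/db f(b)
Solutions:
 f(b) = C1 + b^4/4 - b^3 + 2*b^2 + sqrt(3)*b + sqrt(2)*cos(sqrt(2)*b)


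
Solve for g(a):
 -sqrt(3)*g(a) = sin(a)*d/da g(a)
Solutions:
 g(a) = C1*(cos(a) + 1)^(sqrt(3)/2)/(cos(a) - 1)^(sqrt(3)/2)


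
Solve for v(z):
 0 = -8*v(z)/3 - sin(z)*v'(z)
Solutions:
 v(z) = C1*(cos(z) + 1)^(4/3)/(cos(z) - 1)^(4/3)


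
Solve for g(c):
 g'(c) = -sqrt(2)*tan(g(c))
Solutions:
 g(c) = pi - asin(C1*exp(-sqrt(2)*c))
 g(c) = asin(C1*exp(-sqrt(2)*c))


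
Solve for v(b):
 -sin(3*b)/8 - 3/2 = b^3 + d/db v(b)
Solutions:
 v(b) = C1 - b^4/4 - 3*b/2 + cos(3*b)/24


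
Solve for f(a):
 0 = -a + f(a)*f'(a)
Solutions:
 f(a) = -sqrt(C1 + a^2)
 f(a) = sqrt(C1 + a^2)


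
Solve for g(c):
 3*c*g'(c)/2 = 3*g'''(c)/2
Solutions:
 g(c) = C1 + Integral(C2*airyai(c) + C3*airybi(c), c)


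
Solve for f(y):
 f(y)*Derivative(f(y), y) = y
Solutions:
 f(y) = -sqrt(C1 + y^2)
 f(y) = sqrt(C1 + y^2)


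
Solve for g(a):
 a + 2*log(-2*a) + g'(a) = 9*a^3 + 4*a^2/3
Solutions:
 g(a) = C1 + 9*a^4/4 + 4*a^3/9 - a^2/2 - 2*a*log(-a) + 2*a*(1 - log(2))


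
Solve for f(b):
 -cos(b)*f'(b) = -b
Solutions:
 f(b) = C1 + Integral(b/cos(b), b)


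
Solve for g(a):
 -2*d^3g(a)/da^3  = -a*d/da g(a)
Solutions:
 g(a) = C1 + Integral(C2*airyai(2^(2/3)*a/2) + C3*airybi(2^(2/3)*a/2), a)


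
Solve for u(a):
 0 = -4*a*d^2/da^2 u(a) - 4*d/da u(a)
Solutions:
 u(a) = C1 + C2*log(a)


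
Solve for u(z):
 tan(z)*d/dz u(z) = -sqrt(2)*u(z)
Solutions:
 u(z) = C1/sin(z)^(sqrt(2))


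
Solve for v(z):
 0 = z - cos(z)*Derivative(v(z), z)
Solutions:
 v(z) = C1 + Integral(z/cos(z), z)


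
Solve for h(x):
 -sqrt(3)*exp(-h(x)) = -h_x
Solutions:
 h(x) = log(C1 + sqrt(3)*x)


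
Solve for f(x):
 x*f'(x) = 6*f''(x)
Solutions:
 f(x) = C1 + C2*erfi(sqrt(3)*x/6)


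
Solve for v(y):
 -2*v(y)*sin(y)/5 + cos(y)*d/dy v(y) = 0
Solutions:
 v(y) = C1/cos(y)^(2/5)


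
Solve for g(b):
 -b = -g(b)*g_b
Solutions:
 g(b) = -sqrt(C1 + b^2)
 g(b) = sqrt(C1 + b^2)


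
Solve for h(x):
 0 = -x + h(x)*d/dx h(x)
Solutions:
 h(x) = -sqrt(C1 + x^2)
 h(x) = sqrt(C1 + x^2)


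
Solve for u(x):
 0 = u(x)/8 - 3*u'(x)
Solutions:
 u(x) = C1*exp(x/24)


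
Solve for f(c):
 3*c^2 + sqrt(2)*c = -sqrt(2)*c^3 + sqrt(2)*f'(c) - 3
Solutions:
 f(c) = C1 + c^4/4 + sqrt(2)*c^3/2 + c^2/2 + 3*sqrt(2)*c/2


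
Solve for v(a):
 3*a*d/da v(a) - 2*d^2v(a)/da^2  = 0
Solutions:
 v(a) = C1 + C2*erfi(sqrt(3)*a/2)


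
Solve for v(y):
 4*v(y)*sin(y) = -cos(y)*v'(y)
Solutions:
 v(y) = C1*cos(y)^4


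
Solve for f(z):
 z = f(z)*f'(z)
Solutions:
 f(z) = -sqrt(C1 + z^2)
 f(z) = sqrt(C1 + z^2)


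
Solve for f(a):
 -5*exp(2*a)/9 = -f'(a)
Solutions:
 f(a) = C1 + 5*exp(2*a)/18


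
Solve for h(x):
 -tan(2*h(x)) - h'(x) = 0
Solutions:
 h(x) = -asin(C1*exp(-2*x))/2 + pi/2
 h(x) = asin(C1*exp(-2*x))/2


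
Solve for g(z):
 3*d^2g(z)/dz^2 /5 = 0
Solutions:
 g(z) = C1 + C2*z


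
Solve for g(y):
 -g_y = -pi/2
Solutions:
 g(y) = C1 + pi*y/2


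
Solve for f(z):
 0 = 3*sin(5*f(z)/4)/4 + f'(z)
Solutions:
 3*z/4 + 2*log(cos(5*f(z)/4) - 1)/5 - 2*log(cos(5*f(z)/4) + 1)/5 = C1


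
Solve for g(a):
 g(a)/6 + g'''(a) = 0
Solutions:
 g(a) = C3*exp(-6^(2/3)*a/6) + (C1*sin(2^(2/3)*3^(1/6)*a/4) + C2*cos(2^(2/3)*3^(1/6)*a/4))*exp(6^(2/3)*a/12)


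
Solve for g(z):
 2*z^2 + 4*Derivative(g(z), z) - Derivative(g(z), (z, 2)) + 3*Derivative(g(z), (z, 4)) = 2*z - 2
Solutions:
 g(z) = C1 + C2*exp(z*((sqrt(323) + 18)^(-1/3) + (sqrt(323) + 18)^(1/3))/6)*sin(sqrt(3)*z*(-(sqrt(323) + 18)^(1/3) + (sqrt(323) + 18)^(-1/3))/6) + C3*exp(z*((sqrt(323) + 18)^(-1/3) + (sqrt(323) + 18)^(1/3))/6)*cos(sqrt(3)*z*(-(sqrt(323) + 18)^(1/3) + (sqrt(323) + 18)^(-1/3))/6) + C4*exp(-z*((sqrt(323) + 18)^(-1/3) + (sqrt(323) + 18)^(1/3))/3) - z^3/6 + z^2/8 - 7*z/16


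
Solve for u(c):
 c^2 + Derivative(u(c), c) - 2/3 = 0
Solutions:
 u(c) = C1 - c^3/3 + 2*c/3


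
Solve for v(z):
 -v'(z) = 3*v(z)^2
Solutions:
 v(z) = 1/(C1 + 3*z)


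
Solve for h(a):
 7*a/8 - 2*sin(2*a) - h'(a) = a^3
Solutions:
 h(a) = C1 - a^4/4 + 7*a^2/16 + cos(2*a)


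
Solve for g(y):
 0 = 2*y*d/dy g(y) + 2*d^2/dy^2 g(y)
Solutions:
 g(y) = C1 + C2*erf(sqrt(2)*y/2)


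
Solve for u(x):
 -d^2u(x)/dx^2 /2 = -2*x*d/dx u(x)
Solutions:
 u(x) = C1 + C2*erfi(sqrt(2)*x)


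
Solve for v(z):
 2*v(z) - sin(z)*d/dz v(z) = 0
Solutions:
 v(z) = C1*(cos(z) - 1)/(cos(z) + 1)


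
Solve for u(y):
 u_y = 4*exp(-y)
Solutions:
 u(y) = C1 - 4*exp(-y)


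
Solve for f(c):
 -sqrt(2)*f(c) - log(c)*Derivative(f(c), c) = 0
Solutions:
 f(c) = C1*exp(-sqrt(2)*li(c))


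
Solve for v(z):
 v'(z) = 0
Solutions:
 v(z) = C1


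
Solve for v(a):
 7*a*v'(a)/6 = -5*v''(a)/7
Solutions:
 v(a) = C1 + C2*erf(7*sqrt(15)*a/30)


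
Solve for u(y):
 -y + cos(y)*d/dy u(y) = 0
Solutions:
 u(y) = C1 + Integral(y/cos(y), y)


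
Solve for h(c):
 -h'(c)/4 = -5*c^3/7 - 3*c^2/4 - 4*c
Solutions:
 h(c) = C1 + 5*c^4/7 + c^3 + 8*c^2


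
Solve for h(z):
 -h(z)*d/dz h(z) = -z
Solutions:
 h(z) = -sqrt(C1 + z^2)
 h(z) = sqrt(C1 + z^2)


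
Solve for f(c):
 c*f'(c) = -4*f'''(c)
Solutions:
 f(c) = C1 + Integral(C2*airyai(-2^(1/3)*c/2) + C3*airybi(-2^(1/3)*c/2), c)


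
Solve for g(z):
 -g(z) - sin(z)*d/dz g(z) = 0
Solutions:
 g(z) = C1*sqrt(cos(z) + 1)/sqrt(cos(z) - 1)


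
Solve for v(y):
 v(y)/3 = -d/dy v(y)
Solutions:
 v(y) = C1*exp(-y/3)


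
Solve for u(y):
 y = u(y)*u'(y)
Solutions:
 u(y) = -sqrt(C1 + y^2)
 u(y) = sqrt(C1 + y^2)


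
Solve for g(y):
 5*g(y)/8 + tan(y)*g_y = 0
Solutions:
 g(y) = C1/sin(y)^(5/8)


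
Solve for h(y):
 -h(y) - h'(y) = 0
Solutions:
 h(y) = C1*exp(-y)


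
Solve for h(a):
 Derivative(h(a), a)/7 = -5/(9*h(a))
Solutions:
 h(a) = -sqrt(C1 - 70*a)/3
 h(a) = sqrt(C1 - 70*a)/3


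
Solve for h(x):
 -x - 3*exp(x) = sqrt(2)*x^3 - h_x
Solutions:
 h(x) = C1 + sqrt(2)*x^4/4 + x^2/2 + 3*exp(x)


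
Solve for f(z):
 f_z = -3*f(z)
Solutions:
 f(z) = C1*exp(-3*z)


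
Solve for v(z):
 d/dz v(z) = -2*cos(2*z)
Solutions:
 v(z) = C1 - sin(2*z)


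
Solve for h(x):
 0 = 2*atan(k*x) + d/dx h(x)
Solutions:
 h(x) = C1 - 2*Piecewise((x*atan(k*x) - log(k^2*x^2 + 1)/(2*k), Ne(k, 0)), (0, True))


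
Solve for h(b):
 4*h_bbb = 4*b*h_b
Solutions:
 h(b) = C1 + Integral(C2*airyai(b) + C3*airybi(b), b)


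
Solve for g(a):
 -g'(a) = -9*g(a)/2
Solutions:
 g(a) = C1*exp(9*a/2)


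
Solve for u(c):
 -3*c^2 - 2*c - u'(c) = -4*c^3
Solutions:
 u(c) = C1 + c^4 - c^3 - c^2


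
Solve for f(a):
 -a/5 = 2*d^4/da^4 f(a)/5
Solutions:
 f(a) = C1 + C2*a + C3*a^2 + C4*a^3 - a^5/240


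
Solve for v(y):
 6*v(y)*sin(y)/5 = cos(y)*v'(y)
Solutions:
 v(y) = C1/cos(y)^(6/5)


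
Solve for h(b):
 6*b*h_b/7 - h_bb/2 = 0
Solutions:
 h(b) = C1 + C2*erfi(sqrt(42)*b/7)


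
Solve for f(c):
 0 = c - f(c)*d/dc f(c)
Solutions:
 f(c) = -sqrt(C1 + c^2)
 f(c) = sqrt(C1 + c^2)


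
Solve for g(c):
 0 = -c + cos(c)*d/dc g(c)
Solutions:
 g(c) = C1 + Integral(c/cos(c), c)


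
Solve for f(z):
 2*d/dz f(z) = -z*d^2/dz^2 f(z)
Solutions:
 f(z) = C1 + C2/z


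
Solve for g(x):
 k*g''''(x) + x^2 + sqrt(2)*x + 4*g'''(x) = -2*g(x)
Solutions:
 g(x) = C1*exp(x*Piecewise((-sqrt(-2*2^(2/3)*(-1/k^3)^(1/3) + 4/k^2)/2 - sqrt(2*2^(2/3)*(-1/k^3)^(1/3) + 8/k^2 + 16/(k^3*sqrt(-2*2^(2/3)*(-1/k^3)^(1/3) + 4/k^2)))/2 - 1/k, Eq(1/k, 0)), (-sqrt(2*(sqrt(-8/(27*k^3) + 4/k^6) + 2/k^3)^(1/3) + 4/(3*k*(sqrt(-8/(27*k^3) + 4/k^6) + 2/k^3)^(1/3)) + 4/k^2)/2 - sqrt(-2*(sqrt(-8/(27*k^3) + 4/k^6) + 2/k^3)^(1/3) - 4/(3*k*(sqrt(-8/(27*k^3) + 4/k^6) + 2/k^3)^(1/3)) + 8/k^2 + 16/(k^3*sqrt(2*(sqrt(-8/(27*k^3) + 4/k^6) + 2/k^3)^(1/3) + 4/(3*k*(sqrt(-8/(27*k^3) + 4/k^6) + 2/k^3)^(1/3)) + 4/k^2)))/2 - 1/k, True))) + C2*exp(x*Piecewise((-sqrt(-2*2^(2/3)*(-1/k^3)^(1/3) + 4/k^2)/2 + sqrt(2*2^(2/3)*(-1/k^3)^(1/3) + 8/k^2 + 16/(k^3*sqrt(-2*2^(2/3)*(-1/k^3)^(1/3) + 4/k^2)))/2 - 1/k, Eq(1/k, 0)), (-sqrt(2*(sqrt(-8/(27*k^3) + 4/k^6) + 2/k^3)^(1/3) + 4/(3*k*(sqrt(-8/(27*k^3) + 4/k^6) + 2/k^3)^(1/3)) + 4/k^2)/2 + sqrt(-2*(sqrt(-8/(27*k^3) + 4/k^6) + 2/k^3)^(1/3) - 4/(3*k*(sqrt(-8/(27*k^3) + 4/k^6) + 2/k^3)^(1/3)) + 8/k^2 + 16/(k^3*sqrt(2*(sqrt(-8/(27*k^3) + 4/k^6) + 2/k^3)^(1/3) + 4/(3*k*(sqrt(-8/(27*k^3) + 4/k^6) + 2/k^3)^(1/3)) + 4/k^2)))/2 - 1/k, True))) + C3*exp(x*Piecewise((sqrt(-2*2^(2/3)*(-1/k^3)^(1/3) + 4/k^2)/2 - sqrt(2*2^(2/3)*(-1/k^3)^(1/3) + 8/k^2 - 16/(k^3*sqrt(-2*2^(2/3)*(-1/k^3)^(1/3) + 4/k^2)))/2 - 1/k, Eq(1/k, 0)), (sqrt(2*(sqrt(-8/(27*k^3) + 4/k^6) + 2/k^3)^(1/3) + 4/(3*k*(sqrt(-8/(27*k^3) + 4/k^6) + 2/k^3)^(1/3)) + 4/k^2)/2 - sqrt(-2*(sqrt(-8/(27*k^3) + 4/k^6) + 2/k^3)^(1/3) - 4/(3*k*(sqrt(-8/(27*k^3) + 4/k^6) + 2/k^3)^(1/3)) + 8/k^2 - 16/(k^3*sqrt(2*(sqrt(-8/(27*k^3) + 4/k^6) + 2/k^3)^(1/3) + 4/(3*k*(sqrt(-8/(27*k^3) + 4/k^6) + 2/k^3)^(1/3)) + 4/k^2)))/2 - 1/k, True))) + C4*exp(x*Piecewise((sqrt(-2*2^(2/3)*(-1/k^3)^(1/3) + 4/k^2)/2 + sqrt(2*2^(2/3)*(-1/k^3)^(1/3) + 8/k^2 - 16/(k^3*sqrt(-2*2^(2/3)*(-1/k^3)^(1/3) + 4/k^2)))/2 - 1/k, Eq(1/k, 0)), (sqrt(2*(sqrt(-8/(27*k^3) + 4/k^6) + 2/k^3)^(1/3) + 4/(3*k*(sqrt(-8/(27*k^3) + 4/k^6) + 2/k^3)^(1/3)) + 4/k^2)/2 + sqrt(-2*(sqrt(-8/(27*k^3) + 4/k^6) + 2/k^3)^(1/3) - 4/(3*k*(sqrt(-8/(27*k^3) + 4/k^6) + 2/k^3)^(1/3)) + 8/k^2 - 16/(k^3*sqrt(2*(sqrt(-8/(27*k^3) + 4/k^6) + 2/k^3)^(1/3) + 4/(3*k*(sqrt(-8/(27*k^3) + 4/k^6) + 2/k^3)^(1/3)) + 4/k^2)))/2 - 1/k, True))) - x^2/2 - sqrt(2)*x/2


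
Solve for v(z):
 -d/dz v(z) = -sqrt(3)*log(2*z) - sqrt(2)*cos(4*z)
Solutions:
 v(z) = C1 + sqrt(3)*z*(log(z) - 1) + sqrt(3)*z*log(2) + sqrt(2)*sin(4*z)/4


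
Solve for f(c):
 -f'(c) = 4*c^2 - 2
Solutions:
 f(c) = C1 - 4*c^3/3 + 2*c


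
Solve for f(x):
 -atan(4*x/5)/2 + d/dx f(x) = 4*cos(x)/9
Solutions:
 f(x) = C1 + x*atan(4*x/5)/2 - 5*log(16*x^2 + 25)/16 + 4*sin(x)/9


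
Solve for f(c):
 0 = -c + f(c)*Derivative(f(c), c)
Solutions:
 f(c) = -sqrt(C1 + c^2)
 f(c) = sqrt(C1 + c^2)


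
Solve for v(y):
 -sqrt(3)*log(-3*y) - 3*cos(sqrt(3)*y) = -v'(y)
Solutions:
 v(y) = C1 + sqrt(3)*y*(log(-y) - 1) + sqrt(3)*y*log(3) + sqrt(3)*sin(sqrt(3)*y)


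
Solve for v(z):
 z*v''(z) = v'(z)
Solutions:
 v(z) = C1 + C2*z^2


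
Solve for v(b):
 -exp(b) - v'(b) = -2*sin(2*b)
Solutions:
 v(b) = C1 - exp(b) - cos(2*b)


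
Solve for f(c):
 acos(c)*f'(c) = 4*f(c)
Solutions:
 f(c) = C1*exp(4*Integral(1/acos(c), c))


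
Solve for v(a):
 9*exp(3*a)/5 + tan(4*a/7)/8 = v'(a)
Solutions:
 v(a) = C1 + 3*exp(3*a)/5 - 7*log(cos(4*a/7))/32


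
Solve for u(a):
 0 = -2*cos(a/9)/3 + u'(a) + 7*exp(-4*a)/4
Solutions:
 u(a) = C1 + 6*sin(a/9) + 7*exp(-4*a)/16


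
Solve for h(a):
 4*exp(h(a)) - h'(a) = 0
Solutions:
 h(a) = log(-1/(C1 + 4*a))


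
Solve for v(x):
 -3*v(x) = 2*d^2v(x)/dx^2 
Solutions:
 v(x) = C1*sin(sqrt(6)*x/2) + C2*cos(sqrt(6)*x/2)


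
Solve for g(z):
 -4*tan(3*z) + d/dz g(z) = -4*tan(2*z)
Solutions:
 g(z) = C1 + 2*log(cos(2*z)) - 4*log(cos(3*z))/3


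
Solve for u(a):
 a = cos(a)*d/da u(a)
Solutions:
 u(a) = C1 + Integral(a/cos(a), a)


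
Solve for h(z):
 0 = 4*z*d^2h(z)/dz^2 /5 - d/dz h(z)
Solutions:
 h(z) = C1 + C2*z^(9/4)


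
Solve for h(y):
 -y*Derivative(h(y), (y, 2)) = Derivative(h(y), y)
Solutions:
 h(y) = C1 + C2*log(y)


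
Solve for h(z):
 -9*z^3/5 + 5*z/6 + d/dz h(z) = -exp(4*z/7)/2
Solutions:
 h(z) = C1 + 9*z^4/20 - 5*z^2/12 - 7*exp(4*z/7)/8


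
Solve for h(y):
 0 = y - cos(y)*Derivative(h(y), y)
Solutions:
 h(y) = C1 + Integral(y/cos(y), y)


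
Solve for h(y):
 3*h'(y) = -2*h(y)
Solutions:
 h(y) = C1*exp(-2*y/3)


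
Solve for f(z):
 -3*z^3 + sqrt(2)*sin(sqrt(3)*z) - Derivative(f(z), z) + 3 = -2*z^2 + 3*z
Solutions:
 f(z) = C1 - 3*z^4/4 + 2*z^3/3 - 3*z^2/2 + 3*z - sqrt(6)*cos(sqrt(3)*z)/3


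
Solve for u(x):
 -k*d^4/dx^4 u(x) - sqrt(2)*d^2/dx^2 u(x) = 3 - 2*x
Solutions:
 u(x) = C1 + C2*x + C3*exp(-2^(1/4)*x*sqrt(-1/k)) + C4*exp(2^(1/4)*x*sqrt(-1/k)) + sqrt(2)*x^3/6 - 3*sqrt(2)*x^2/4


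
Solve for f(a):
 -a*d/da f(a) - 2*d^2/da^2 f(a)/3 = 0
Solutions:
 f(a) = C1 + C2*erf(sqrt(3)*a/2)


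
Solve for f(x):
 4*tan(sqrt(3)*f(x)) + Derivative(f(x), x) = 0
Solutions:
 f(x) = sqrt(3)*(pi - asin(C1*exp(-4*sqrt(3)*x)))/3
 f(x) = sqrt(3)*asin(C1*exp(-4*sqrt(3)*x))/3


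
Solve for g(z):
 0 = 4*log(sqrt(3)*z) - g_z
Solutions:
 g(z) = C1 + 4*z*log(z) - 4*z + z*log(9)


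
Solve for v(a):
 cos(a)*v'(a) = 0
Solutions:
 v(a) = C1


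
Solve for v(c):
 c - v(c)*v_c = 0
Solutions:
 v(c) = -sqrt(C1 + c^2)
 v(c) = sqrt(C1 + c^2)


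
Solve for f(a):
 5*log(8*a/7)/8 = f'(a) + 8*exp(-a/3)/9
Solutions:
 f(a) = C1 + 5*a*log(a)/8 + 5*a*(-log(7) - 1 + 3*log(2))/8 + 8*exp(-a/3)/3


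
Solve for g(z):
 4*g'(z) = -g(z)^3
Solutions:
 g(z) = -sqrt(2)*sqrt(-1/(C1 - z))
 g(z) = sqrt(2)*sqrt(-1/(C1 - z))


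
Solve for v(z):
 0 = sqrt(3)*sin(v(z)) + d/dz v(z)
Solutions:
 v(z) = -acos((-C1 - exp(2*sqrt(3)*z))/(C1 - exp(2*sqrt(3)*z))) + 2*pi
 v(z) = acos((-C1 - exp(2*sqrt(3)*z))/(C1 - exp(2*sqrt(3)*z)))


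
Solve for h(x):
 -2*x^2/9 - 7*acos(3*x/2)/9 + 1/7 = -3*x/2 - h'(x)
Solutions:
 h(x) = C1 + 2*x^3/27 - 3*x^2/4 + 7*x*acos(3*x/2)/9 - x/7 - 7*sqrt(4 - 9*x^2)/27


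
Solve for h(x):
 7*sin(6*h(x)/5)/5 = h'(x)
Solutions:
 -7*x/5 + 5*log(cos(6*h(x)/5) - 1)/12 - 5*log(cos(6*h(x)/5) + 1)/12 = C1


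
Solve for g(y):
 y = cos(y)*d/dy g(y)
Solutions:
 g(y) = C1 + Integral(y/cos(y), y)


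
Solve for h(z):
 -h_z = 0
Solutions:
 h(z) = C1


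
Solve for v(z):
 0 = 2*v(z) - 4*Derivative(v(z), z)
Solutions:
 v(z) = C1*exp(z/2)


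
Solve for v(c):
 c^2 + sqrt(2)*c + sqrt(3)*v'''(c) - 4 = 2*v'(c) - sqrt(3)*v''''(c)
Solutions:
 v(c) = C1 + C2*exp(-c*((-1 + sqrt(-1 + (1 - 9*sqrt(3))^2) + 9*sqrt(3))^(-1/3) + 2 + (-1 + sqrt(-1 + (1 - 9*sqrt(3))^2) + 9*sqrt(3))^(1/3))/6)*sin(sqrt(3)*c*(-(-1 + sqrt(-1 + (1 - 9*sqrt(3))^2) + 9*sqrt(3))^(1/3) + (-1 + sqrt(-1 + (1 - 9*sqrt(3))^2) + 9*sqrt(3))^(-1/3))/6) + C3*exp(-c*((-1 + sqrt(-1 + (1 - 9*sqrt(3))^2) + 9*sqrt(3))^(-1/3) + 2 + (-1 + sqrt(-1 + (1 - 9*sqrt(3))^2) + 9*sqrt(3))^(1/3))/6)*cos(sqrt(3)*c*(-(-1 + sqrt(-1 + (1 - 9*sqrt(3))^2) + 9*sqrt(3))^(1/3) + (-1 + sqrt(-1 + (1 - 9*sqrt(3))^2) + 9*sqrt(3))^(-1/3))/6) + C4*exp(c*(-1 + (-1 + sqrt(-1 + (1 - 9*sqrt(3))^2) + 9*sqrt(3))^(-1/3) + (-1 + sqrt(-1 + (1 - 9*sqrt(3))^2) + 9*sqrt(3))^(1/3))/3) + c^3/6 + sqrt(2)*c^2/4 - 2*c + sqrt(3)*c/2


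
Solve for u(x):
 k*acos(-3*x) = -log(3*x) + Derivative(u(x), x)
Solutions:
 u(x) = C1 + k*(x*acos(-3*x) + sqrt(1 - 9*x^2)/3) + x*log(x) - x + x*log(3)


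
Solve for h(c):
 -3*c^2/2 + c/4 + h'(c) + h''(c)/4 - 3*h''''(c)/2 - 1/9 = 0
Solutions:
 h(c) = C1 + C2*exp(-2^(1/3)*c*(2^(1/3)/(sqrt(1294) + 36)^(1/3) + (sqrt(1294) + 36)^(1/3))/12)*sin(2^(1/3)*sqrt(3)*c*(-(sqrt(1294) + 36)^(1/3) + 2^(1/3)/(sqrt(1294) + 36)^(1/3))/12) + C3*exp(-2^(1/3)*c*(2^(1/3)/(sqrt(1294) + 36)^(1/3) + (sqrt(1294) + 36)^(1/3))/12)*cos(2^(1/3)*sqrt(3)*c*(-(sqrt(1294) + 36)^(1/3) + 2^(1/3)/(sqrt(1294) + 36)^(1/3))/12) + C4*exp(2^(1/3)*c*(2^(1/3)/(sqrt(1294) + 36)^(1/3) + (sqrt(1294) + 36)^(1/3))/6) + c^3/2 - c^2/2 + 13*c/36


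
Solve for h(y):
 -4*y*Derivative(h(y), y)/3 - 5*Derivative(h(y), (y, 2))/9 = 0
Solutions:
 h(y) = C1 + C2*erf(sqrt(30)*y/5)


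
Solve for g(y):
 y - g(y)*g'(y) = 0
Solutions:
 g(y) = -sqrt(C1 + y^2)
 g(y) = sqrt(C1 + y^2)


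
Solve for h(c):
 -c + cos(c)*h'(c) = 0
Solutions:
 h(c) = C1 + Integral(c/cos(c), c)


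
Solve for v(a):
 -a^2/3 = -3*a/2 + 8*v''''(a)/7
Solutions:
 v(a) = C1 + C2*a + C3*a^2 + C4*a^3 - 7*a^6/8640 + 7*a^5/640


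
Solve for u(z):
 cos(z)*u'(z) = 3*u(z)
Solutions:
 u(z) = C1*(sin(z) + 1)^(3/2)/(sin(z) - 1)^(3/2)


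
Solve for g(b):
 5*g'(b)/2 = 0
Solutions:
 g(b) = C1


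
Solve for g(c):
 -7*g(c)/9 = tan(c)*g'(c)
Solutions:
 g(c) = C1/sin(c)^(7/9)


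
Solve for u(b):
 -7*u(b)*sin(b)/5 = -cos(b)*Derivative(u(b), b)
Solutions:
 u(b) = C1/cos(b)^(7/5)


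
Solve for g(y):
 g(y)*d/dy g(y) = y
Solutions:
 g(y) = -sqrt(C1 + y^2)
 g(y) = sqrt(C1 + y^2)


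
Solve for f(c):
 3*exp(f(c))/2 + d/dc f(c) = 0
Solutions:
 f(c) = log(1/(C1 + 3*c)) + log(2)


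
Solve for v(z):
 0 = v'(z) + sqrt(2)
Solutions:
 v(z) = C1 - sqrt(2)*z


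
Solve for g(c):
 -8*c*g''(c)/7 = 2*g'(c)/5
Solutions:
 g(c) = C1 + C2*c^(13/20)


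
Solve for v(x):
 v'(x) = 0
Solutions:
 v(x) = C1


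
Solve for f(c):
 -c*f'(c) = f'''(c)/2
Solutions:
 f(c) = C1 + Integral(C2*airyai(-2^(1/3)*c) + C3*airybi(-2^(1/3)*c), c)


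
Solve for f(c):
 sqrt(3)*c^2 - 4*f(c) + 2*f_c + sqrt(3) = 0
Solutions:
 f(c) = C1*exp(2*c) + sqrt(3)*c^2/4 + sqrt(3)*c/4 + 3*sqrt(3)/8


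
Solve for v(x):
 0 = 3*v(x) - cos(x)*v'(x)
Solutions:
 v(x) = C1*(sin(x) + 1)^(3/2)/(sin(x) - 1)^(3/2)


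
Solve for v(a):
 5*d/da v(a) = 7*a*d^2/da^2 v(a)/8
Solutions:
 v(a) = C1 + C2*a^(47/7)


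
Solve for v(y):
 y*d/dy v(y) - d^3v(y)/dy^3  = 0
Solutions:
 v(y) = C1 + Integral(C2*airyai(y) + C3*airybi(y), y)


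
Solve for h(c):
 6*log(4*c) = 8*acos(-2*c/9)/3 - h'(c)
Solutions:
 h(c) = C1 - 6*c*log(c) + 8*c*acos(-2*c/9)/3 - 12*c*log(2) + 6*c + 4*sqrt(81 - 4*c^2)/3


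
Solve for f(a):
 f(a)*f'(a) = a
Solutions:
 f(a) = -sqrt(C1 + a^2)
 f(a) = sqrt(C1 + a^2)


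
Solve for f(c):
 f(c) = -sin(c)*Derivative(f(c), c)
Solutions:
 f(c) = C1*sqrt(cos(c) + 1)/sqrt(cos(c) - 1)


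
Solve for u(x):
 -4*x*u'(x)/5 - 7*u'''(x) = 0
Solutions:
 u(x) = C1 + Integral(C2*airyai(-70^(2/3)*x/35) + C3*airybi(-70^(2/3)*x/35), x)


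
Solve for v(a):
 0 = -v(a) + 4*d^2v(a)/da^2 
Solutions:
 v(a) = C1*exp(-a/2) + C2*exp(a/2)


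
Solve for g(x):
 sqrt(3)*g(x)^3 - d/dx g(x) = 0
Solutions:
 g(x) = -sqrt(2)*sqrt(-1/(C1 + sqrt(3)*x))/2
 g(x) = sqrt(2)*sqrt(-1/(C1 + sqrt(3)*x))/2


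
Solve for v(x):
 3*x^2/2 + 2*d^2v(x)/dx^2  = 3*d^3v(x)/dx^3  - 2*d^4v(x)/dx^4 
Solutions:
 v(x) = C1 + C2*x - x^4/16 - 3*x^3/8 - 15*x^2/16 + (C3*sin(sqrt(7)*x/4) + C4*cos(sqrt(7)*x/4))*exp(3*x/4)


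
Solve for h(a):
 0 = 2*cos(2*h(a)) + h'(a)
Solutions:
 h(a) = -asin((C1 + exp(8*a))/(C1 - exp(8*a)))/2 + pi/2
 h(a) = asin((C1 + exp(8*a))/(C1 - exp(8*a)))/2


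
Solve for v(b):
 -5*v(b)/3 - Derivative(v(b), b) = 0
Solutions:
 v(b) = C1*exp(-5*b/3)


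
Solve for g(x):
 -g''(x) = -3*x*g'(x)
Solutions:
 g(x) = C1 + C2*erfi(sqrt(6)*x/2)


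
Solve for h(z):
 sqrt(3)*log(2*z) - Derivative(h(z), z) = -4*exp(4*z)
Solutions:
 h(z) = C1 + sqrt(3)*z*log(z) + sqrt(3)*z*(-1 + log(2)) + exp(4*z)


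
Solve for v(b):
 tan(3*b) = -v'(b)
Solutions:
 v(b) = C1 + log(cos(3*b))/3


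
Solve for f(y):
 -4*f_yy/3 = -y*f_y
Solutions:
 f(y) = C1 + C2*erfi(sqrt(6)*y/4)


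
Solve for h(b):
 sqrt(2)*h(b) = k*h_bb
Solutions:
 h(b) = C1*exp(-2^(1/4)*b*sqrt(1/k)) + C2*exp(2^(1/4)*b*sqrt(1/k))


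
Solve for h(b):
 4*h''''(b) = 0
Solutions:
 h(b) = C1 + C2*b + C3*b^2 + C4*b^3


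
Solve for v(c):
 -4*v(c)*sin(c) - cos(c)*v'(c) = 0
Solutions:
 v(c) = C1*cos(c)^4


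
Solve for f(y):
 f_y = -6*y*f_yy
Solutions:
 f(y) = C1 + C2*y^(5/6)


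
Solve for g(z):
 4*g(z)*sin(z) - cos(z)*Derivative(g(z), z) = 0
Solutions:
 g(z) = C1/cos(z)^4


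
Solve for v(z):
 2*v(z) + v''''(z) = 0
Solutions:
 v(z) = (C1*sin(2^(3/4)*z/2) + C2*cos(2^(3/4)*z/2))*exp(-2^(3/4)*z/2) + (C3*sin(2^(3/4)*z/2) + C4*cos(2^(3/4)*z/2))*exp(2^(3/4)*z/2)


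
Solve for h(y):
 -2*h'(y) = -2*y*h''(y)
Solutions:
 h(y) = C1 + C2*y^2


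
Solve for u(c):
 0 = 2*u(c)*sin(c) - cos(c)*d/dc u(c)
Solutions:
 u(c) = C1/cos(c)^2


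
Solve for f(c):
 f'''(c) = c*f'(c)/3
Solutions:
 f(c) = C1 + Integral(C2*airyai(3^(2/3)*c/3) + C3*airybi(3^(2/3)*c/3), c)


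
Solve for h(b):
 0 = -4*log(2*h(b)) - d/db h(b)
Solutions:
 Integral(1/(log(_y) + log(2)), (_y, h(b)))/4 = C1 - b


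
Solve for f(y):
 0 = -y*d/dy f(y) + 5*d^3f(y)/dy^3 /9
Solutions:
 f(y) = C1 + Integral(C2*airyai(15^(2/3)*y/5) + C3*airybi(15^(2/3)*y/5), y)


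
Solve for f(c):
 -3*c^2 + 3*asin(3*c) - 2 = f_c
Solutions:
 f(c) = C1 - c^3 + 3*c*asin(3*c) - 2*c + sqrt(1 - 9*c^2)


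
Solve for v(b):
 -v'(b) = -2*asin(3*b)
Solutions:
 v(b) = C1 + 2*b*asin(3*b) + 2*sqrt(1 - 9*b^2)/3


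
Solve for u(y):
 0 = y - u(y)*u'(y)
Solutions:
 u(y) = -sqrt(C1 + y^2)
 u(y) = sqrt(C1 + y^2)


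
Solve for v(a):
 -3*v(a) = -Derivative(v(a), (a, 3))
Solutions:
 v(a) = C3*exp(3^(1/3)*a) + (C1*sin(3^(5/6)*a/2) + C2*cos(3^(5/6)*a/2))*exp(-3^(1/3)*a/2)


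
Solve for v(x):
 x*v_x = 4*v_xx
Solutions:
 v(x) = C1 + C2*erfi(sqrt(2)*x/4)


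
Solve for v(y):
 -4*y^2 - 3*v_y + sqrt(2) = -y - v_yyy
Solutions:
 v(y) = C1 + C2*exp(-sqrt(3)*y) + C3*exp(sqrt(3)*y) - 4*y^3/9 + y^2/6 - 8*y/9 + sqrt(2)*y/3


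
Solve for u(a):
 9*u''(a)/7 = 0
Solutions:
 u(a) = C1 + C2*a


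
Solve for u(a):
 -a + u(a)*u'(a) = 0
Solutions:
 u(a) = -sqrt(C1 + a^2)
 u(a) = sqrt(C1 + a^2)
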